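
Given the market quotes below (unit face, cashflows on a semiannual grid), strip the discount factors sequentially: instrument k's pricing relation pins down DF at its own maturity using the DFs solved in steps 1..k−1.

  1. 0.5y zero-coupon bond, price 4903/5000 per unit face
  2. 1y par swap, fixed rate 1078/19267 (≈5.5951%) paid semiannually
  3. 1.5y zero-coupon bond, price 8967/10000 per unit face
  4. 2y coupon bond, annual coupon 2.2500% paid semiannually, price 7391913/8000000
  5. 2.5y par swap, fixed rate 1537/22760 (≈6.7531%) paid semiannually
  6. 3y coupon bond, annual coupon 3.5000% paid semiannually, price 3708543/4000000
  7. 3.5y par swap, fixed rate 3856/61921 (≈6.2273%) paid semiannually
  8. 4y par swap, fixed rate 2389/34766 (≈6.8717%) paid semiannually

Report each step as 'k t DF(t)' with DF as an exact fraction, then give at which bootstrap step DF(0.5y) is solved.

step 1 [0.5y] zero: DF = P = 4903/5000 ≈ 0.980600
step 2 [1y] swap r/2=539/19267: DF=(1 − 539/19267·(0.980600))/(1+539/19267) = 9461/10000 ≈ 0.946100
step 3 [1.5y] zero: DF = P = 8967/10000 ≈ 0.896700
step 4 [2y] bond c/2=9/800: DF=(7391913/8000000 − 9/800·(0.980600+0.946100+0.896700))/(1+9/800) = 8823/10000 ≈ 0.882300
step 5 [2.5y] swap r/2=1537/45520: DF=(1 − 1537/45520·(0.980600+0.946100+0.896700+0.882300))/(1+1537/45520) = 8463/10000 ≈ 0.846300
step 6 [3y] bond c/2=7/400: DF=(3708543/4000000 − 7/400·(0.980600+0.946100+0.896700+0.882300+0.846300))/(1+7/400) = 8329/10000 ≈ 0.832900
step 7 [3.5y] swap r/2=1928/61921: DF=(1 − 1928/61921·(0.980600+0.946100+0.896700+0.882300+0.846300+0.832900))/(1+1928/61921) = 1009/1250 ≈ 0.807200
step 8 [4y] swap r/2=2389/69532: DF=(1 − 2389/69532·(0.980600+0.946100+0.896700+0.882300+0.846300+0.832900+0.807200))/(1+2389/69532) = 7611/10000 ≈ 0.761100

1 1/2 4903/5000
2 1 9461/10000
3 3/2 8967/10000
4 2 8823/10000
5 5/2 8463/10000
6 3 8329/10000
7 7/2 1009/1250
8 4 7611/10000
DF(0.5y) is solved at step 1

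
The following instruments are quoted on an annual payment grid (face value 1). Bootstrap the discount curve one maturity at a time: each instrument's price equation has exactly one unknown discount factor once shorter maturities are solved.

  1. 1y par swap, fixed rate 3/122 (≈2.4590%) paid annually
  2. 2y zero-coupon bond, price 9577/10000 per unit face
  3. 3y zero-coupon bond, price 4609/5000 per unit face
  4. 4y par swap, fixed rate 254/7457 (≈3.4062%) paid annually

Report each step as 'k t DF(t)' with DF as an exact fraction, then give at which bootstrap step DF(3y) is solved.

step 1 [1y] swap r/1=3/122: DF=(1 − 3/122·(0))/(1+3/122) = 122/125 ≈ 0.976000
step 2 [2y] zero: DF = P = 9577/10000 ≈ 0.957700
step 3 [3y] zero: DF = P = 4609/5000 ≈ 0.921800
step 4 [4y] swap r/1=254/7457: DF=(1 − 254/7457·(0.976000+0.957700+0.921800))/(1+254/7457) = 873/1000 ≈ 0.873000

1 1 122/125
2 2 9577/10000
3 3 4609/5000
4 4 873/1000
DF(3y) is solved at step 3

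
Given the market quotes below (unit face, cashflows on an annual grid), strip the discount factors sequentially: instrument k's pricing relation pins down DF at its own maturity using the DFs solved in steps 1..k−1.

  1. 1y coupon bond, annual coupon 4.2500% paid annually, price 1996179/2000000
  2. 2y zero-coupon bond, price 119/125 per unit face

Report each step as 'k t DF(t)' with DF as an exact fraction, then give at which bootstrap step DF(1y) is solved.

1 1 4787/5000
2 2 119/125
DF(1y) is solved at step 1

step 1 [1y] bond c/1=17/400: DF=(1996179/2000000 − 17/400·(0))/(1+17/400) = 4787/5000 ≈ 0.957400
step 2 [2y] zero: DF = P = 119/125 ≈ 0.952000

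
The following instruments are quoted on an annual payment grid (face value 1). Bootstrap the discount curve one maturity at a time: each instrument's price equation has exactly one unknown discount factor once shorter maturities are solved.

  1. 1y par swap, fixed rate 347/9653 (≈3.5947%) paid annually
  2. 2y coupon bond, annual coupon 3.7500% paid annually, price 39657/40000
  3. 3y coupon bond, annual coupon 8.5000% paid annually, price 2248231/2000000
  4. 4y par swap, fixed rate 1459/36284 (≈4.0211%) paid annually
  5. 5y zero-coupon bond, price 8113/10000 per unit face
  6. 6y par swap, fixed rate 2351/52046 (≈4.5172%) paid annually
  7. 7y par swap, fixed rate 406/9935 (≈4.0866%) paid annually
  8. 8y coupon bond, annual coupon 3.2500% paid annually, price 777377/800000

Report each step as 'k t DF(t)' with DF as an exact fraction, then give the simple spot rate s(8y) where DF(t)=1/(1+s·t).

step 1 [1y] swap r/1=347/9653: DF=(1 − 347/9653·(0))/(1+347/9653) = 9653/10000 ≈ 0.965300
step 2 [2y] bond c/1=3/80: DF=(39657/40000 − 3/80·(0.965300))/(1+3/80) = 9207/10000 ≈ 0.920700
step 3 [3y] bond c/1=17/200: DF=(2248231/2000000 − 17/200·(0.965300+0.920700))/(1+17/200) = 8883/10000 ≈ 0.888300
step 4 [4y] swap r/1=1459/36284: DF=(1 − 1459/36284·(0.965300+0.920700+0.888300))/(1+1459/36284) = 8541/10000 ≈ 0.854100
step 5 [5y] zero: DF = P = 8113/10000 ≈ 0.811300
step 6 [6y] swap r/1=2351/52046: DF=(1 − 2351/52046·(0.965300+0.920700+0.888300+0.854100+0.811300))/(1+2351/52046) = 7649/10000 ≈ 0.764900
step 7 [7y] swap r/1=406/9935: DF=(1 − 406/9935·(0.965300+0.920700+0.888300+0.854100+0.811300+0.764900))/(1+406/9935) = 1891/2500 ≈ 0.756400
step 8 [8y] bond c/1=13/400: DF=(777377/800000 − 13/400·(0.965300+0.920700+0.888300+0.854100+0.811300+0.764900+0.756400))/(1+13/400) = 1507/2000 ≈ 0.753500

1 1 9653/10000
2 2 9207/10000
3 3 8883/10000
4 4 8541/10000
5 5 8113/10000
6 6 7649/10000
7 7 1891/2500
8 8 1507/2000
s(8y) = (1/(1507/2000) − 1)/(8) = 493/12056 ≈ 4.0893%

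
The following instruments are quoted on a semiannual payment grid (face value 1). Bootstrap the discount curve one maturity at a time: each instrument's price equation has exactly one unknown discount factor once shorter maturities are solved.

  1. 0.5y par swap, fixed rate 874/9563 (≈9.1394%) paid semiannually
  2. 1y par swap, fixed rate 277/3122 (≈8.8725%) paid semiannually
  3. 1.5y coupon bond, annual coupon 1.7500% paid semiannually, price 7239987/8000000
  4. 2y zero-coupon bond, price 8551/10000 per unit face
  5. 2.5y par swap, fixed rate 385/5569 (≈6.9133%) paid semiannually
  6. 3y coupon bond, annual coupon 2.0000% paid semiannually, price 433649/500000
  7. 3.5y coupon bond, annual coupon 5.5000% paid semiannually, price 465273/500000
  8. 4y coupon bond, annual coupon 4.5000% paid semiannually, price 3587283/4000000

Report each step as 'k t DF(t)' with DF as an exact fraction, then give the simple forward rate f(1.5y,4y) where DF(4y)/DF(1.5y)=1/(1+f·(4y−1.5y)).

1 1/2 9563/10000
2 1 9169/10000
3 3/2 8809/10000
4 2 8551/10000
5 5/2 423/500
6 3 4073/5000
7 7/2 3823/5000
8 4 7443/10000
f(1.5y,4y) = ((8809/10000)/(7443/10000) − 1)/(5/2) = 2732/37215 ≈ 7.3411%

step 1 [0.5y] swap r/2=437/9563: DF=(1 − 437/9563·(0))/(1+437/9563) = 9563/10000 ≈ 0.956300
step 2 [1y] swap r/2=277/6244: DF=(1 − 277/6244·(0.956300))/(1+277/6244) = 9169/10000 ≈ 0.916900
step 3 [1.5y] bond c/2=7/800: DF=(7239987/8000000 − 7/800·(0.956300+0.916900))/(1+7/800) = 8809/10000 ≈ 0.880900
step 4 [2y] zero: DF = P = 8551/10000 ≈ 0.855100
step 5 [2.5y] swap r/2=385/11138: DF=(1 − 385/11138·(0.956300+0.916900+0.880900+0.855100))/(1+385/11138) = 423/500 ≈ 0.846000
step 6 [3y] bond c/2=1/100: DF=(433649/500000 − 1/100·(0.956300+0.916900+0.880900+0.855100+0.846000))/(1+1/100) = 4073/5000 ≈ 0.814600
step 7 [3.5y] bond c/2=11/400: DF=(465273/500000 − 11/400·(0.956300+0.916900+0.880900+0.855100+0.846000+0.814600))/(1+11/400) = 3823/5000 ≈ 0.764600
step 8 [4y] bond c/2=9/400: DF=(3587283/4000000 − 9/400·(0.956300+0.916900+0.880900+0.855100+0.846000+0.814600+0.764600))/(1+9/400) = 7443/10000 ≈ 0.744300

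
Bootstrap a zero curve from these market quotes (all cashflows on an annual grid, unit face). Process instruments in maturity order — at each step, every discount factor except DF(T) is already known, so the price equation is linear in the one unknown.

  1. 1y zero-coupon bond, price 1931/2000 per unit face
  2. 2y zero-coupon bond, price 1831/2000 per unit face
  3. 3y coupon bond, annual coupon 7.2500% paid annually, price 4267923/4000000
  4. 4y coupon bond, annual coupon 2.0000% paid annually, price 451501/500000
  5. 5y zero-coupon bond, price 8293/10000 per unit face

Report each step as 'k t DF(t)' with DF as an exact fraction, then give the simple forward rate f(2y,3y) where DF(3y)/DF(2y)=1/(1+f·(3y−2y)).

step 1 [1y] zero: DF = P = 1931/2000 ≈ 0.965500
step 2 [2y] zero: DF = P = 1831/2000 ≈ 0.915500
step 3 [3y] bond c/1=29/400: DF=(4267923/4000000 − 29/400·(0.965500+0.915500))/(1+29/400) = 8677/10000 ≈ 0.867700
step 4 [4y] bond c/1=1/50: DF=(451501/500000 − 1/50·(0.965500+0.915500+0.867700))/(1+1/50) = 4157/5000 ≈ 0.831400
step 5 [5y] zero: DF = P = 8293/10000 ≈ 0.829300

1 1 1931/2000
2 2 1831/2000
3 3 8677/10000
4 4 4157/5000
5 5 8293/10000
f(2y,3y) = ((1831/2000)/(8677/10000) − 1)/(1) = 478/8677 ≈ 5.5088%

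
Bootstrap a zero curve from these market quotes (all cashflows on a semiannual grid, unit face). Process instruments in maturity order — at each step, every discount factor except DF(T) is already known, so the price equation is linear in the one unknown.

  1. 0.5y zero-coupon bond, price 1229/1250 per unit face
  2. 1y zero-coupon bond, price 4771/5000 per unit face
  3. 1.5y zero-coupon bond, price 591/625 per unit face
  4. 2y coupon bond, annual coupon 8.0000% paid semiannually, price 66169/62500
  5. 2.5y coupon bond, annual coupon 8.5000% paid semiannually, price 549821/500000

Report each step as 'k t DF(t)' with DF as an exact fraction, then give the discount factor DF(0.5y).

step 1 [0.5y] zero: DF = P = 1229/1250 ≈ 0.983200
step 2 [1y] zero: DF = P = 4771/5000 ≈ 0.954200
step 3 [1.5y] zero: DF = P = 591/625 ≈ 0.945600
step 4 [2y] bond c/2=1/25: DF=(66169/62500 − 1/25·(0.983200+0.954200+0.945600))/(1+1/25) = 9071/10000 ≈ 0.907100
step 5 [2.5y] bond c/2=17/400: DF=(549821/500000 − 17/400·(0.983200+0.954200+0.945600+0.907100))/(1+17/400) = 9003/10000 ≈ 0.900300

1 1/2 1229/1250
2 1 4771/5000
3 3/2 591/625
4 2 9071/10000
5 5/2 9003/10000
DF(0.5y) = 1229/1250 ≈ 0.983200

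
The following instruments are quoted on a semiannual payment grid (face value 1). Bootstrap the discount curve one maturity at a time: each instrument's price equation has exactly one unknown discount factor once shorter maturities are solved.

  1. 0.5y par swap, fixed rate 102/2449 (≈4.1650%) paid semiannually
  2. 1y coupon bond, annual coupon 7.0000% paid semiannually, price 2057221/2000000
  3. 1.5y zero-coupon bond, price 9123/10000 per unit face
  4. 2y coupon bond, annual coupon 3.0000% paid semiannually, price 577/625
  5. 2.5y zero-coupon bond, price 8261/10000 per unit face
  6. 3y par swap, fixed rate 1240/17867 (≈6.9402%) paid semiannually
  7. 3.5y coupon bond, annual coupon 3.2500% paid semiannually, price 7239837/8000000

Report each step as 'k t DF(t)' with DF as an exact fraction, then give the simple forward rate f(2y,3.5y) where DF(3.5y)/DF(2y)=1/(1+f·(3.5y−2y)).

step 1 [0.5y] swap r/2=51/2449: DF=(1 − 51/2449·(0))/(1+51/2449) = 2449/2500 ≈ 0.979600
step 2 [1y] bond c/2=7/200: DF=(2057221/2000000 − 7/200·(0.979600))/(1+7/200) = 9607/10000 ≈ 0.960700
step 3 [1.5y] zero: DF = P = 9123/10000 ≈ 0.912300
step 4 [2y] bond c/2=3/200: DF=(577/625 − 3/200·(0.979600+0.960700+0.912300))/(1+3/200) = 4337/5000 ≈ 0.867400
step 5 [2.5y] zero: DF = P = 8261/10000 ≈ 0.826100
step 6 [3y] swap r/2=620/17867: DF=(1 − 620/17867·(0.979600+0.960700+0.912300+0.867400+0.826100))/(1+620/17867) = 407/500 ≈ 0.814000
step 7 [3.5y] bond c/2=13/800: DF=(7239837/8000000 − 13/800·(0.979600+0.960700+0.912300+0.867400+0.826100+0.814000))/(1+13/800) = 503/625 ≈ 0.804800

1 1/2 2449/2500
2 1 9607/10000
3 3/2 9123/10000
4 2 4337/5000
5 5/2 8261/10000
6 3 407/500
7 7/2 503/625
f(2y,3.5y) = ((4337/5000)/(503/625) − 1)/(3/2) = 313/6036 ≈ 5.1856%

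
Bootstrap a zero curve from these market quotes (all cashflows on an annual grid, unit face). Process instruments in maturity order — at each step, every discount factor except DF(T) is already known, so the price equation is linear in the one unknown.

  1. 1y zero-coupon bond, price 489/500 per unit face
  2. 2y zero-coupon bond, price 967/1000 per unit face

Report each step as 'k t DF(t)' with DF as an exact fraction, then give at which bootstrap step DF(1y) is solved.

1 1 489/500
2 2 967/1000
DF(1y) is solved at step 1

step 1 [1y] zero: DF = P = 489/500 ≈ 0.978000
step 2 [2y] zero: DF = P = 967/1000 ≈ 0.967000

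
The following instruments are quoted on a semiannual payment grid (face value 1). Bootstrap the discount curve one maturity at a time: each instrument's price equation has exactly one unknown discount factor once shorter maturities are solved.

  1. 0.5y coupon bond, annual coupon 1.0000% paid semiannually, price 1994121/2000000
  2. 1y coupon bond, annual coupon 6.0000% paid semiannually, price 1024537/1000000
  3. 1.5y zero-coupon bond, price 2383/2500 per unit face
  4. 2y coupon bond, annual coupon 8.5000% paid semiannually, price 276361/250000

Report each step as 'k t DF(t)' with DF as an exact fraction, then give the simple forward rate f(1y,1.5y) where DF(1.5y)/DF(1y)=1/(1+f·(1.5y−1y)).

step 1 [0.5y] bond c/2=1/200: DF=(1994121/2000000 − 1/200·(0))/(1+1/200) = 9921/10000 ≈ 0.992100
step 2 [1y] bond c/2=3/100: DF=(1024537/1000000 − 3/100·(0.992100))/(1+3/100) = 4829/5000 ≈ 0.965800
step 3 [1.5y] zero: DF = P = 2383/2500 ≈ 0.953200
step 4 [2y] bond c/2=17/400: DF=(276361/250000 − 17/400·(0.992100+0.965800+0.953200))/(1+17/400) = 9417/10000 ≈ 0.941700

1 1/2 9921/10000
2 1 4829/5000
3 3/2 2383/2500
4 2 9417/10000
f(1y,1.5y) = ((4829/5000)/(2383/2500) − 1)/(1/2) = 63/2383 ≈ 2.6437%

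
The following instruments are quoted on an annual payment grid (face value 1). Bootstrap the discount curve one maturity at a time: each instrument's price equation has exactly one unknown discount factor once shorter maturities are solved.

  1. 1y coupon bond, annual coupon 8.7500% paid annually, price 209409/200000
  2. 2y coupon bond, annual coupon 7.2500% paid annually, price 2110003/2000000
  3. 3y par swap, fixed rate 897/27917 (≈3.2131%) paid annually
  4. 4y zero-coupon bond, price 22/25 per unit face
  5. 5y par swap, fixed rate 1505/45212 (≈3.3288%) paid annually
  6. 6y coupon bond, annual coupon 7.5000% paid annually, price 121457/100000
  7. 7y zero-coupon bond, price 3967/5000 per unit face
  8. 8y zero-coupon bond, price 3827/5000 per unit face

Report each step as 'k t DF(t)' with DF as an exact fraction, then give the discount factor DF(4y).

1 1 2407/2500
2 2 4593/5000
3 3 9103/10000
4 4 22/25
5 5 1699/2000
6 6 509/625
7 7 3967/5000
8 8 3827/5000
DF(4y) = 22/25 ≈ 0.880000

step 1 [1y] bond c/1=7/80: DF=(209409/200000 − 7/80·(0))/(1+7/80) = 2407/2500 ≈ 0.962800
step 2 [2y] bond c/1=29/400: DF=(2110003/2000000 − 29/400·(0.962800))/(1+29/400) = 4593/5000 ≈ 0.918600
step 3 [3y] swap r/1=897/27917: DF=(1 − 897/27917·(0.962800+0.918600))/(1+897/27917) = 9103/10000 ≈ 0.910300
step 4 [4y] zero: DF = P = 22/25 ≈ 0.880000
step 5 [5y] swap r/1=1505/45212: DF=(1 − 1505/45212·(0.962800+0.918600+0.910300+0.880000))/(1+1505/45212) = 1699/2000 ≈ 0.849500
step 6 [6y] bond c/1=3/40: DF=(121457/100000 − 3/40·(0.962800+0.918600+0.910300+0.880000+0.849500))/(1+3/40) = 509/625 ≈ 0.814400
step 7 [7y] zero: DF = P = 3967/5000 ≈ 0.793400
step 8 [8y] zero: DF = P = 3827/5000 ≈ 0.765400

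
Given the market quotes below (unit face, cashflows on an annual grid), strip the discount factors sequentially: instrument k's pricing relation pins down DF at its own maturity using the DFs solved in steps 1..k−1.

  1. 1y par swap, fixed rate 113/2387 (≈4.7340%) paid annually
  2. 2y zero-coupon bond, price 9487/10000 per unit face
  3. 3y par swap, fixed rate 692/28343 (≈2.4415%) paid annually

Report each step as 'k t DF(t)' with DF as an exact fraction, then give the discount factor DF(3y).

1 1 2387/2500
2 2 9487/10000
3 3 2327/2500
DF(3y) = 2327/2500 ≈ 0.930800

step 1 [1y] swap r/1=113/2387: DF=(1 − 113/2387·(0))/(1+113/2387) = 2387/2500 ≈ 0.954800
step 2 [2y] zero: DF = P = 9487/10000 ≈ 0.948700
step 3 [3y] swap r/1=692/28343: DF=(1 − 692/28343·(0.954800+0.948700))/(1+692/28343) = 2327/2500 ≈ 0.930800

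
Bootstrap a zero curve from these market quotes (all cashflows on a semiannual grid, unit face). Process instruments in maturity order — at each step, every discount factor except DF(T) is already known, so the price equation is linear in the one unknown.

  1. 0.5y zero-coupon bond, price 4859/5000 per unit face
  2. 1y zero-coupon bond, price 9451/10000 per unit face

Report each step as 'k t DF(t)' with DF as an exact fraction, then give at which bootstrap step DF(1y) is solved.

1 1/2 4859/5000
2 1 9451/10000
DF(1y) is solved at step 2

step 1 [0.5y] zero: DF = P = 4859/5000 ≈ 0.971800
step 2 [1y] zero: DF = P = 9451/10000 ≈ 0.945100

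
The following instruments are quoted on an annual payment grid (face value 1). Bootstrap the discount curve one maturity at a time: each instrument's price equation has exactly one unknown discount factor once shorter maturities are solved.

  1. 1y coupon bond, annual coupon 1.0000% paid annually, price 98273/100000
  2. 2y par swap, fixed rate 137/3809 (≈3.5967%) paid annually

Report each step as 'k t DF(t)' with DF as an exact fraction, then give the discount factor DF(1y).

step 1 [1y] bond c/1=1/100: DF=(98273/100000 − 1/100·(0))/(1+1/100) = 973/1000 ≈ 0.973000
step 2 [2y] swap r/1=137/3809: DF=(1 − 137/3809·(0.973000))/(1+137/3809) = 1863/2000 ≈ 0.931500

1 1 973/1000
2 2 1863/2000
DF(1y) = 973/1000 ≈ 0.973000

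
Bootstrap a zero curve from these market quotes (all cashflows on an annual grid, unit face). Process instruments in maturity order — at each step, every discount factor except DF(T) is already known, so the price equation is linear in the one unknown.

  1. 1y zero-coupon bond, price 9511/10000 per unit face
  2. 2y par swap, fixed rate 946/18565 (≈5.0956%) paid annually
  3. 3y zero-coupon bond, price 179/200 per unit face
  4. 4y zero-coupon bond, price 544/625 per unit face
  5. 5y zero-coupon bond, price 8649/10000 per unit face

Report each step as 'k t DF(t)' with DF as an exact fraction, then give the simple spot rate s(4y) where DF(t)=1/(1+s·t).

step 1 [1y] zero: DF = P = 9511/10000 ≈ 0.951100
step 2 [2y] swap r/1=946/18565: DF=(1 − 946/18565·(0.951100))/(1+946/18565) = 4527/5000 ≈ 0.905400
step 3 [3y] zero: DF = P = 179/200 ≈ 0.895000
step 4 [4y] zero: DF = P = 544/625 ≈ 0.870400
step 5 [5y] zero: DF = P = 8649/10000 ≈ 0.864900

1 1 9511/10000
2 2 4527/5000
3 3 179/200
4 4 544/625
5 5 8649/10000
s(4y) = (1/(544/625) − 1)/(4) = 81/2176 ≈ 3.7224%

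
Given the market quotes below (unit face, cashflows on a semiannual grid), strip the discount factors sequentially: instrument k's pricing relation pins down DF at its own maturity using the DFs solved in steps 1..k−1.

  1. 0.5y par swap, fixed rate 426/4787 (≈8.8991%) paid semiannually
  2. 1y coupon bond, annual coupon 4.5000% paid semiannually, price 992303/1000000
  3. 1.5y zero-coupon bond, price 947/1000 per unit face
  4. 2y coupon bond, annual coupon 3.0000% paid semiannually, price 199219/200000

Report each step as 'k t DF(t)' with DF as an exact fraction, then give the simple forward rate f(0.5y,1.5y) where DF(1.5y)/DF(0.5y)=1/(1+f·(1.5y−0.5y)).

step 1 [0.5y] swap r/2=213/4787: DF=(1 − 213/4787·(0))/(1+213/4787) = 4787/5000 ≈ 0.957400
step 2 [1y] bond c/2=9/400: DF=(992303/1000000 − 9/400·(0.957400))/(1+9/400) = 4747/5000 ≈ 0.949400
step 3 [1.5y] zero: DF = P = 947/1000 ≈ 0.947000
step 4 [2y] bond c/2=3/200: DF=(199219/200000 − 3/200·(0.957400+0.949400+0.947000))/(1+3/200) = 587/625 ≈ 0.939200

1 1/2 4787/5000
2 1 4747/5000
3 3/2 947/1000
4 2 587/625
f(0.5y,1.5y) = ((4787/5000)/(947/1000) − 1)/(1) = 52/4735 ≈ 1.0982%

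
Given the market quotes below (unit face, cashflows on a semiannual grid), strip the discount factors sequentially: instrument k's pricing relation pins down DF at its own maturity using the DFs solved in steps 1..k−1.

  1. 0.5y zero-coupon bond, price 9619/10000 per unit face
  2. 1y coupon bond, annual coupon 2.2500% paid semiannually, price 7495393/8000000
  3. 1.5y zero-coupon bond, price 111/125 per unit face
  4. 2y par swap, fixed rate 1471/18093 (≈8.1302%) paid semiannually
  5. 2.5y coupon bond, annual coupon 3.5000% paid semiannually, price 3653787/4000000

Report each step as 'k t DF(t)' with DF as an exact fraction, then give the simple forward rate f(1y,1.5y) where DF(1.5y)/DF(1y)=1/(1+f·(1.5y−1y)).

1 1/2 9619/10000
2 1 4579/5000
3 3/2 111/125
4 2 8529/10000
5 5/2 1671/2000
f(1y,1.5y) = ((4579/5000)/(111/125) − 1)/(1/2) = 139/2220 ≈ 6.2613%

step 1 [0.5y] zero: DF = P = 9619/10000 ≈ 0.961900
step 2 [1y] bond c/2=9/800: DF=(7495393/8000000 − 9/800·(0.961900))/(1+9/800) = 4579/5000 ≈ 0.915800
step 3 [1.5y] zero: DF = P = 111/125 ≈ 0.888000
step 4 [2y] swap r/2=1471/36186: DF=(1 − 1471/36186·(0.961900+0.915800+0.888000))/(1+1471/36186) = 8529/10000 ≈ 0.852900
step 5 [2.5y] bond c/2=7/400: DF=(3653787/4000000 − 7/400·(0.961900+0.915800+0.888000+0.852900))/(1+7/400) = 1671/2000 ≈ 0.835500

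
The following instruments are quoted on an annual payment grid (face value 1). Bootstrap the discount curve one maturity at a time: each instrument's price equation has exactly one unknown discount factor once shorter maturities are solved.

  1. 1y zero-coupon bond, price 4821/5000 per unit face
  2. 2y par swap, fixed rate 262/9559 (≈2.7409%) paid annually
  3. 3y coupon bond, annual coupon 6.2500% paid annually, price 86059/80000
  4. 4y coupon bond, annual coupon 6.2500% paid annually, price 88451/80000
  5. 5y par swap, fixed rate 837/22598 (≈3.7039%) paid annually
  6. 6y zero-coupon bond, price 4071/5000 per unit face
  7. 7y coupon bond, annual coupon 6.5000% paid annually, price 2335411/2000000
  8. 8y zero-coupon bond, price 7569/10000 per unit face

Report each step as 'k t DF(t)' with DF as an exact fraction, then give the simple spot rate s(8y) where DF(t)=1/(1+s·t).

step 1 [1y] zero: DF = P = 4821/5000 ≈ 0.964200
step 2 [2y] swap r/1=262/9559: DF=(1 − 262/9559·(0.964200))/(1+262/9559) = 2369/2500 ≈ 0.947600
step 3 [3y] bond c/1=1/16: DF=(86059/80000 − 1/16·(0.964200+0.947600))/(1+1/16) = 9/10 ≈ 0.900000
step 4 [4y] bond c/1=1/16: DF=(88451/80000 − 1/16·(0.964200+0.947600+0.900000))/(1+1/16) = 547/625 ≈ 0.875200
step 5 [5y] swap r/1=837/22598: DF=(1 − 837/22598·(0.964200+0.947600+0.900000+0.875200))/(1+837/22598) = 4163/5000 ≈ 0.832600
step 6 [6y] zero: DF = P = 4071/5000 ≈ 0.814200
step 7 [7y] bond c/1=13/200: DF=(2335411/2000000 − 13/200·(0.964200+0.947600+0.900000+0.875200+0.832600+0.814200))/(1+13/200) = 7709/10000 ≈ 0.770900
step 8 [8y] zero: DF = P = 7569/10000 ≈ 0.756900

1 1 4821/5000
2 2 2369/2500
3 3 9/10
4 4 547/625
5 5 4163/5000
6 6 4071/5000
7 7 7709/10000
8 8 7569/10000
s(8y) = (1/(7569/10000) − 1)/(8) = 2431/60552 ≈ 4.0147%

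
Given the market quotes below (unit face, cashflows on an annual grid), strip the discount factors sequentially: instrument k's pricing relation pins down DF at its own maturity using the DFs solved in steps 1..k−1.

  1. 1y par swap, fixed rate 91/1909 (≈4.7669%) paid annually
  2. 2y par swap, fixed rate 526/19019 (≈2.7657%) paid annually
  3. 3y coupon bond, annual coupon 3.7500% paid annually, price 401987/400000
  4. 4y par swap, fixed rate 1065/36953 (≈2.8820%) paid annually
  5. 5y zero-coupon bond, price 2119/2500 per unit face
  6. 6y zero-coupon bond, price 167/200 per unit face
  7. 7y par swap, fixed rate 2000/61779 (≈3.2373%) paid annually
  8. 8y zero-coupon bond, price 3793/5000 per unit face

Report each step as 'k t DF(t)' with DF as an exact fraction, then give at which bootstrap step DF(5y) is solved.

1 1 1909/2000
2 2 4737/5000
3 3 8999/10000
4 4 1787/2000
5 5 2119/2500
6 6 167/200
7 7 4/5
8 8 3793/5000
DF(5y) is solved at step 5

step 1 [1y] swap r/1=91/1909: DF=(1 − 91/1909·(0))/(1+91/1909) = 1909/2000 ≈ 0.954500
step 2 [2y] swap r/1=526/19019: DF=(1 − 526/19019·(0.954500))/(1+526/19019) = 4737/5000 ≈ 0.947400
step 3 [3y] bond c/1=3/80: DF=(401987/400000 − 3/80·(0.954500+0.947400))/(1+3/80) = 8999/10000 ≈ 0.899900
step 4 [4y] swap r/1=1065/36953: DF=(1 − 1065/36953·(0.954500+0.947400+0.899900))/(1+1065/36953) = 1787/2000 ≈ 0.893500
step 5 [5y] zero: DF = P = 2119/2500 ≈ 0.847600
step 6 [6y] zero: DF = P = 167/200 ≈ 0.835000
step 7 [7y] swap r/1=2000/61779: DF=(1 − 2000/61779·(0.954500+0.947400+0.899900+0.893500+0.847600+0.835000))/(1+2000/61779) = 4/5 ≈ 0.800000
step 8 [8y] zero: DF = P = 3793/5000 ≈ 0.758600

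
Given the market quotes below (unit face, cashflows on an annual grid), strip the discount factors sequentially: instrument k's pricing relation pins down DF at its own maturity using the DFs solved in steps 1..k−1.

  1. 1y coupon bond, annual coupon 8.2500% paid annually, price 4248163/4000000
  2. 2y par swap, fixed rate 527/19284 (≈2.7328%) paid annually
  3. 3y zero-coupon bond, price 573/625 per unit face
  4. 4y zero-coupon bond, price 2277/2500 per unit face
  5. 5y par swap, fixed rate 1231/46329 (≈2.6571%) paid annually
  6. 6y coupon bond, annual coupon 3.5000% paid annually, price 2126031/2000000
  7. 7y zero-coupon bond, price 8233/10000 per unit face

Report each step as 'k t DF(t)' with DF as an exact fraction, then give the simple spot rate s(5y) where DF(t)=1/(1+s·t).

1 1 9811/10000
2 2 9473/10000
3 3 573/625
4 4 2277/2500
5 5 8769/10000
6 6 544/625
7 7 8233/10000
s(5y) = (1/(8769/10000) − 1)/(5) = 1231/43845 ≈ 2.8076%

step 1 [1y] bond c/1=33/400: DF=(4248163/4000000 − 33/400·(0))/(1+33/400) = 9811/10000 ≈ 0.981100
step 2 [2y] swap r/1=527/19284: DF=(1 − 527/19284·(0.981100))/(1+527/19284) = 9473/10000 ≈ 0.947300
step 3 [3y] zero: DF = P = 573/625 ≈ 0.916800
step 4 [4y] zero: DF = P = 2277/2500 ≈ 0.910800
step 5 [5y] swap r/1=1231/46329: DF=(1 − 1231/46329·(0.981100+0.947300+0.916800+0.910800))/(1+1231/46329) = 8769/10000 ≈ 0.876900
step 6 [6y] bond c/1=7/200: DF=(2126031/2000000 − 7/200·(0.981100+0.947300+0.916800+0.910800+0.876900))/(1+7/200) = 544/625 ≈ 0.870400
step 7 [7y] zero: DF = P = 8233/10000 ≈ 0.823300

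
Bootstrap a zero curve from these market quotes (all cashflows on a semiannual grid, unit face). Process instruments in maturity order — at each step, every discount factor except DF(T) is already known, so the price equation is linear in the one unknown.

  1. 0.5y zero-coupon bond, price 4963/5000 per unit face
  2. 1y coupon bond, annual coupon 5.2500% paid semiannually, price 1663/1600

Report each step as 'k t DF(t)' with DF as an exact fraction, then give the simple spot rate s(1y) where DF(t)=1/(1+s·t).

step 1 [0.5y] zero: DF = P = 4963/5000 ≈ 0.992600
step 2 [1y] bond c/2=21/800: DF=(1663/1600 − 21/800·(0.992600))/(1+21/800) = 4937/5000 ≈ 0.987400

1 1/2 4963/5000
2 1 4937/5000
s(1y) = (1/(4937/5000) − 1)/(1) = 63/4937 ≈ 1.2761%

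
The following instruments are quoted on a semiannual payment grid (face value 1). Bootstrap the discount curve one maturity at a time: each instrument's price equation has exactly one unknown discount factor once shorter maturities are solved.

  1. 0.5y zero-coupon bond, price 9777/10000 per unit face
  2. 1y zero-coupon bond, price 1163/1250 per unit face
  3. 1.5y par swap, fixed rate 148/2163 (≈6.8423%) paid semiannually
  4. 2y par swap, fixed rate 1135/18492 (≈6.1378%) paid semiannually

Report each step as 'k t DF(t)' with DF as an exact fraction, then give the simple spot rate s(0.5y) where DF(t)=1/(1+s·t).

step 1 [0.5y] zero: DF = P = 9777/10000 ≈ 0.977700
step 2 [1y] zero: DF = P = 1163/1250 ≈ 0.930400
step 3 [1.5y] swap r/2=74/2163: DF=(1 − 74/2163·(0.977700+0.930400))/(1+74/2163) = 4519/5000 ≈ 0.903800
step 4 [2y] swap r/2=1135/36984: DF=(1 − 1135/36984·(0.977700+0.930400+0.903800))/(1+1135/36984) = 1773/2000 ≈ 0.886500

1 1/2 9777/10000
2 1 1163/1250
3 3/2 4519/5000
4 2 1773/2000
s(0.5y) = (1/(9777/10000) − 1)/(1/2) = 446/9777 ≈ 4.5617%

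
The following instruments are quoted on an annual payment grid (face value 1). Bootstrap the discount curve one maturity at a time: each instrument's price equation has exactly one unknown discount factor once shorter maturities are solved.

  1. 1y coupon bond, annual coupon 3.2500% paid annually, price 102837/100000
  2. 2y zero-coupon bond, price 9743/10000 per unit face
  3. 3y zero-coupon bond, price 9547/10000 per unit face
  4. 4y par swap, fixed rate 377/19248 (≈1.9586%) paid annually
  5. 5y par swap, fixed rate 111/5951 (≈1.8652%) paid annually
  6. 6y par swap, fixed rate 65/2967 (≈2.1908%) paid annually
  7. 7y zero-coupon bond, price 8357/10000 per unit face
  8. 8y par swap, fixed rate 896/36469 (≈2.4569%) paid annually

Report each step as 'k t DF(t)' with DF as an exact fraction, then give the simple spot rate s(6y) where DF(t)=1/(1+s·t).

1 1 249/250
2 2 9743/10000
3 3 9547/10000
4 4 4623/5000
5 5 1139/1250
6 6 1753/2000
7 7 8357/10000
8 8 513/625
s(6y) = (1/(1753/2000) − 1)/(6) = 247/10518 ≈ 2.3484%

step 1 [1y] bond c/1=13/400: DF=(102837/100000 − 13/400·(0))/(1+13/400) = 249/250 ≈ 0.996000
step 2 [2y] zero: DF = P = 9743/10000 ≈ 0.974300
step 3 [3y] zero: DF = P = 9547/10000 ≈ 0.954700
step 4 [4y] swap r/1=377/19248: DF=(1 − 377/19248·(0.996000+0.974300+0.954700))/(1+377/19248) = 4623/5000 ≈ 0.924600
step 5 [5y] swap r/1=111/5951: DF=(1 − 111/5951·(0.996000+0.974300+0.954700+0.924600))/(1+111/5951) = 1139/1250 ≈ 0.911200
step 6 [6y] swap r/1=65/2967: DF=(1 − 65/2967·(0.996000+0.974300+0.954700+0.924600+0.911200))/(1+65/2967) = 1753/2000 ≈ 0.876500
step 7 [7y] zero: DF = P = 8357/10000 ≈ 0.835700
step 8 [8y] swap r/1=896/36469: DF=(1 − 896/36469·(0.996000+0.974300+0.954700+0.924600+0.911200+0.876500+0.835700))/(1+896/36469) = 513/625 ≈ 0.820800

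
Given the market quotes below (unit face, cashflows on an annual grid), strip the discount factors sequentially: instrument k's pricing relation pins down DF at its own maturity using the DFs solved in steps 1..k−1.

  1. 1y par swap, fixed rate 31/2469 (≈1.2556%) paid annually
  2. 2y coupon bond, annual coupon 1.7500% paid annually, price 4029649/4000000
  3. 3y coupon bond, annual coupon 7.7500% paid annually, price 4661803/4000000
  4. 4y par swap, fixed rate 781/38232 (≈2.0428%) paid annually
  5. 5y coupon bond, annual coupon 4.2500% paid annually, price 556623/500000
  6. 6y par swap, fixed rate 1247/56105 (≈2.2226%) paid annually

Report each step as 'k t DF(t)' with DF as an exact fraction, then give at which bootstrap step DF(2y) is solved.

1 1 2469/2500
2 2 9731/10000
3 3 4703/5000
4 4 9219/10000
5 5 114/125
6 6 8753/10000
DF(2y) is solved at step 2

step 1 [1y] swap r/1=31/2469: DF=(1 − 31/2469·(0))/(1+31/2469) = 2469/2500 ≈ 0.987600
step 2 [2y] bond c/1=7/400: DF=(4029649/4000000 − 7/400·(0.987600))/(1+7/400) = 9731/10000 ≈ 0.973100
step 3 [3y] bond c/1=31/400: DF=(4661803/4000000 − 31/400·(0.987600+0.973100))/(1+31/400) = 4703/5000 ≈ 0.940600
step 4 [4y] swap r/1=781/38232: DF=(1 − 781/38232·(0.987600+0.973100+0.940600))/(1+781/38232) = 9219/10000 ≈ 0.921900
step 5 [5y] bond c/1=17/400: DF=(556623/500000 − 17/400·(0.987600+0.973100+0.940600+0.921900))/(1+17/400) = 114/125 ≈ 0.912000
step 6 [6y] swap r/1=1247/56105: DF=(1 − 1247/56105·(0.987600+0.973100+0.940600+0.921900+0.912000))/(1+1247/56105) = 8753/10000 ≈ 0.875300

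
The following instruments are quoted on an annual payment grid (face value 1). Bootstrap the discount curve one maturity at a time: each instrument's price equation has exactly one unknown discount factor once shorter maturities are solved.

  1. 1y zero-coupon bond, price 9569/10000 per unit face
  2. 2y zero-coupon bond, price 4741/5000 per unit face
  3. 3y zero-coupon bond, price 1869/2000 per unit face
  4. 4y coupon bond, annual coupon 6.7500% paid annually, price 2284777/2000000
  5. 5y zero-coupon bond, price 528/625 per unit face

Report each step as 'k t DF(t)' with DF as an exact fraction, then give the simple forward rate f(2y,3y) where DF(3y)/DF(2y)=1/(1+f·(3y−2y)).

step 1 [1y] zero: DF = P = 9569/10000 ≈ 0.956900
step 2 [2y] zero: DF = P = 4741/5000 ≈ 0.948200
step 3 [3y] zero: DF = P = 1869/2000 ≈ 0.934500
step 4 [4y] bond c/1=27/400: DF=(2284777/2000000 − 27/400·(0.956900+0.948200+0.934500))/(1+27/400) = 4453/5000 ≈ 0.890600
step 5 [5y] zero: DF = P = 528/625 ≈ 0.844800

1 1 9569/10000
2 2 4741/5000
3 3 1869/2000
4 4 4453/5000
5 5 528/625
f(2y,3y) = ((4741/5000)/(1869/2000) − 1)/(1) = 137/9345 ≈ 1.4660%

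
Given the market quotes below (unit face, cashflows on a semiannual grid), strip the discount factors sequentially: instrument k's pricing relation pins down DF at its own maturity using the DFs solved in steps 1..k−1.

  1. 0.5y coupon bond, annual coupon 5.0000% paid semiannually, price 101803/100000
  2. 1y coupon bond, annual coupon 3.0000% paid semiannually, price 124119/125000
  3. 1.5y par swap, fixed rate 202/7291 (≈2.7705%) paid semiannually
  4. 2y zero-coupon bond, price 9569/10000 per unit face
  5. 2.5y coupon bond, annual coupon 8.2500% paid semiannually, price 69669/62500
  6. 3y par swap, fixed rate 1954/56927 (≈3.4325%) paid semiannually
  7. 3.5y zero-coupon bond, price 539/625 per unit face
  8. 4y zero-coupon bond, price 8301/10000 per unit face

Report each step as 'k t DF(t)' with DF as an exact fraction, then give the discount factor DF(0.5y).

1 1/2 2483/2500
2 1 2409/2500
3 3/2 2399/2500
4 2 9569/10000
5 5/2 9171/10000
6 3 9023/10000
7 7/2 539/625
8 4 8301/10000
DF(0.5y) = 2483/2500 ≈ 0.993200

step 1 [0.5y] bond c/2=1/40: DF=(101803/100000 − 1/40·(0))/(1+1/40) = 2483/2500 ≈ 0.993200
step 2 [1y] bond c/2=3/200: DF=(124119/125000 − 3/200·(0.993200))/(1+3/200) = 2409/2500 ≈ 0.963600
step 3 [1.5y] swap r/2=101/7291: DF=(1 − 101/7291·(0.993200+0.963600))/(1+101/7291) = 2399/2500 ≈ 0.959600
step 4 [2y] zero: DF = P = 9569/10000 ≈ 0.956900
step 5 [2.5y] bond c/2=33/800: DF=(69669/62500 − 33/800·(0.993200+0.963600+0.959600+0.956900))/(1+33/800) = 9171/10000 ≈ 0.917100
step 6 [3y] swap r/2=977/56927: DF=(1 − 977/56927·(0.993200+0.963600+0.959600+0.956900+0.917100))/(1+977/56927) = 9023/10000 ≈ 0.902300
step 7 [3.5y] zero: DF = P = 539/625 ≈ 0.862400
step 8 [4y] zero: DF = P = 8301/10000 ≈ 0.830100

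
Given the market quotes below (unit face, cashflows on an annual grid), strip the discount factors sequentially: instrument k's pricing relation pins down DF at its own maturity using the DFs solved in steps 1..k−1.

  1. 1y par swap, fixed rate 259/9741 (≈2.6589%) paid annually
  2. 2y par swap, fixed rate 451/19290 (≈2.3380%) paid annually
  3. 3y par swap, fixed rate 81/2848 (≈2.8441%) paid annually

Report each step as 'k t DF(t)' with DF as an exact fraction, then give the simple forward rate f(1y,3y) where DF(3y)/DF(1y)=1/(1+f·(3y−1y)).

1 1 9741/10000
2 2 9549/10000
3 3 919/1000
f(1y,3y) = ((9741/10000)/(919/1000) − 1)/(2) = 551/18380 ≈ 2.9978%

step 1 [1y] swap r/1=259/9741: DF=(1 − 259/9741·(0))/(1+259/9741) = 9741/10000 ≈ 0.974100
step 2 [2y] swap r/1=451/19290: DF=(1 − 451/19290·(0.974100))/(1+451/19290) = 9549/10000 ≈ 0.954900
step 3 [3y] swap r/1=81/2848: DF=(1 − 81/2848·(0.974100+0.954900))/(1+81/2848) = 919/1000 ≈ 0.919000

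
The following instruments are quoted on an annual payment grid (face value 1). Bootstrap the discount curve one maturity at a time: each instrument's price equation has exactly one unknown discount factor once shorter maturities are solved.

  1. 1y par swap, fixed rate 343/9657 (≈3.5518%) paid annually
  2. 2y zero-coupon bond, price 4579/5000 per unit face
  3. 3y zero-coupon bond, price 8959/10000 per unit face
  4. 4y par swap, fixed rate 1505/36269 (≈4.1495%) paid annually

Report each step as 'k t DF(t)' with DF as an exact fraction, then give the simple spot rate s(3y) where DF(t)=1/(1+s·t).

step 1 [1y] swap r/1=343/9657: DF=(1 − 343/9657·(0))/(1+343/9657) = 9657/10000 ≈ 0.965700
step 2 [2y] zero: DF = P = 4579/5000 ≈ 0.915800
step 3 [3y] zero: DF = P = 8959/10000 ≈ 0.895900
step 4 [4y] swap r/1=1505/36269: DF=(1 − 1505/36269·(0.965700+0.915800+0.895900))/(1+1505/36269) = 1699/2000 ≈ 0.849500

1 1 9657/10000
2 2 4579/5000
3 3 8959/10000
4 4 1699/2000
s(3y) = (1/(8959/10000) − 1)/(3) = 347/8959 ≈ 3.8732%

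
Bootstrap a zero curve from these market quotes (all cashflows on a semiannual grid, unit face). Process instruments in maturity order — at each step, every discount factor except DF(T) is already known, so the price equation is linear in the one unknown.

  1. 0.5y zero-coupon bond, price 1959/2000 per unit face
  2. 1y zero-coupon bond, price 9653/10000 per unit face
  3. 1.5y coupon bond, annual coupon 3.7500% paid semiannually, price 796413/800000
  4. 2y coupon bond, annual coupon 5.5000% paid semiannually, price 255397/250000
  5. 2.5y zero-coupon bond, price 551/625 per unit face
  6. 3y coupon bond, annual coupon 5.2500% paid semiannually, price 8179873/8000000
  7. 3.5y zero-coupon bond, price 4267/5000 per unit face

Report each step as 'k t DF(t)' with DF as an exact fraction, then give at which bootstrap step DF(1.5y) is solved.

step 1 [0.5y] zero: DF = P = 1959/2000 ≈ 0.979500
step 2 [1y] zero: DF = P = 9653/10000 ≈ 0.965300
step 3 [1.5y] bond c/2=3/160: DF=(796413/800000 − 3/160·(0.979500+0.965300))/(1+3/160) = 4707/5000 ≈ 0.941400
step 4 [2y] bond c/2=11/400: DF=(255397/250000 − 11/400·(0.979500+0.965300+0.941400))/(1+11/400) = 917/1000 ≈ 0.917000
step 5 [2.5y] zero: DF = P = 551/625 ≈ 0.881600
step 6 [3y] bond c/2=21/800: DF=(8179873/8000000 − 21/800·(0.979500+0.965300+0.941400+0.917000+0.881600))/(1+21/800) = 1753/2000 ≈ 0.876500
step 7 [3.5y] zero: DF = P = 4267/5000 ≈ 0.853400

1 1/2 1959/2000
2 1 9653/10000
3 3/2 4707/5000
4 2 917/1000
5 5/2 551/625
6 3 1753/2000
7 7/2 4267/5000
DF(1.5y) is solved at step 3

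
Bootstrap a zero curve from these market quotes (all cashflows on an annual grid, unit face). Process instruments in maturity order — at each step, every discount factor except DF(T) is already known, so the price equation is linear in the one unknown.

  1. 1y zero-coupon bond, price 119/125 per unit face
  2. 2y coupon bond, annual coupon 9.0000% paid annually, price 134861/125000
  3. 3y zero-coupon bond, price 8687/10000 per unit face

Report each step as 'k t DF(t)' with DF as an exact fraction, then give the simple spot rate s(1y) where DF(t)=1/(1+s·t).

step 1 [1y] zero: DF = P = 119/125 ≈ 0.952000
step 2 [2y] bond c/1=9/100: DF=(134861/125000 − 9/100·(0.952000))/(1+9/100) = 1139/1250 ≈ 0.911200
step 3 [3y] zero: DF = P = 8687/10000 ≈ 0.868700

1 1 119/125
2 2 1139/1250
3 3 8687/10000
s(1y) = (1/(119/125) − 1)/(1) = 6/119 ≈ 5.0420%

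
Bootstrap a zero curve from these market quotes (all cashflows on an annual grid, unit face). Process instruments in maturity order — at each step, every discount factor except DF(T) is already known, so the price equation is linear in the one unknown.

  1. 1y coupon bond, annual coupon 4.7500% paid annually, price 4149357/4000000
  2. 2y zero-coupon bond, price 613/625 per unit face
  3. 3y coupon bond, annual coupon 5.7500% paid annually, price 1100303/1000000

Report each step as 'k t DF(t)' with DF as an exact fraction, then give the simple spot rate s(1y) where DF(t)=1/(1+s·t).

1 1 9903/10000
2 2 613/625
3 3 9333/10000
s(1y) = (1/(9903/10000) − 1)/(1) = 97/9903 ≈ 0.9795%

step 1 [1y] bond c/1=19/400: DF=(4149357/4000000 − 19/400·(0))/(1+19/400) = 9903/10000 ≈ 0.990300
step 2 [2y] zero: DF = P = 613/625 ≈ 0.980800
step 3 [3y] bond c/1=23/400: DF=(1100303/1000000 − 23/400·(0.990300+0.980800))/(1+23/400) = 9333/10000 ≈ 0.933300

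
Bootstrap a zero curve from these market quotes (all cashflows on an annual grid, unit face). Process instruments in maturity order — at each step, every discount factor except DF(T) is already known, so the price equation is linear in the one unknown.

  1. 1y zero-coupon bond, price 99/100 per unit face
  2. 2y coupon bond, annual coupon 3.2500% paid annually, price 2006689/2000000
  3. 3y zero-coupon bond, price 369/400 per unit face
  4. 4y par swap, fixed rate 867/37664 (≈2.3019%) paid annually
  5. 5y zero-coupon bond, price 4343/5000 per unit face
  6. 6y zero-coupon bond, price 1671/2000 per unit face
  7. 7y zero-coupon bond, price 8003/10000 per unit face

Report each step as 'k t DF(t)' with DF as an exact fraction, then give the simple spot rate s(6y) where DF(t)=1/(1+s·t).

step 1 [1y] zero: DF = P = 99/100 ≈ 0.990000
step 2 [2y] bond c/1=13/400: DF=(2006689/2000000 − 13/400·(0.990000))/(1+13/400) = 4703/5000 ≈ 0.940600
step 3 [3y] zero: DF = P = 369/400 ≈ 0.922500
step 4 [4y] swap r/1=867/37664: DF=(1 − 867/37664·(0.990000+0.940600+0.922500))/(1+867/37664) = 9133/10000 ≈ 0.913300
step 5 [5y] zero: DF = P = 4343/5000 ≈ 0.868600
step 6 [6y] zero: DF = P = 1671/2000 ≈ 0.835500
step 7 [7y] zero: DF = P = 8003/10000 ≈ 0.800300

1 1 99/100
2 2 4703/5000
3 3 369/400
4 4 9133/10000
5 5 4343/5000
6 6 1671/2000
7 7 8003/10000
s(6y) = (1/(1671/2000) − 1)/(6) = 329/10026 ≈ 3.2815%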